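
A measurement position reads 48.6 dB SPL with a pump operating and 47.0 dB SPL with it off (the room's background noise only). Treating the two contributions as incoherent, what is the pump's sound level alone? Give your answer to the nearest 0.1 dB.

43.5 dB SPL

Background correction is a power subtraction:
L_src = 10·log₁₀(10^(48.6/10) − 10^(47.0/10)) = 10·log₁₀(22320) = 43.5 dB SPL.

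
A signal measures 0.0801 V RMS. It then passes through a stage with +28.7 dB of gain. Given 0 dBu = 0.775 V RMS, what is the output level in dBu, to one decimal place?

+9.0 dBu

Input level: 20·log₁₀(0.0801/0.775) = -19.71 dBu.
Output: -19.71 + 28.7 = +9.0 dBu.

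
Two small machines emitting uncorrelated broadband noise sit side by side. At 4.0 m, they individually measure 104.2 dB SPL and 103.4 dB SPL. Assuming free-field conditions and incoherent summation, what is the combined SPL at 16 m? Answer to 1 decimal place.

94.8 dB SPL

Combined at 4.0 m: 10·log₁₀(10^(104.2/10)+10^(103.4/10)) = 106.83 dB SPL.
Then apply −20·log₁₀(16/4.0) = -12.04 dB → 94.8 dB SPL.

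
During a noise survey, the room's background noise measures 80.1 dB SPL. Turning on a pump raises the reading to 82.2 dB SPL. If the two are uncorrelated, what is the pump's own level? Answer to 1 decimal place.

78.0 dB SPL

Subtract intensities: L_src = 10·log₁₀(10^(L_total/10) − 10^(L_bg/10)).
L_src = 10·log₁₀(10^(82.2/10) − 10^(80.1/10)) = 10·log₁₀(63630000) = 78.0 dB SPL.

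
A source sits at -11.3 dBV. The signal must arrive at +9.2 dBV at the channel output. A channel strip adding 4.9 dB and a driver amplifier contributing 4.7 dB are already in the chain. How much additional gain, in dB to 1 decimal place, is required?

10.9 dB

The required make-up gain is the shortfall in the dB sum.
G = +9.2 − (-11.3) − 4.9 − 4.7 = 10.9 dB.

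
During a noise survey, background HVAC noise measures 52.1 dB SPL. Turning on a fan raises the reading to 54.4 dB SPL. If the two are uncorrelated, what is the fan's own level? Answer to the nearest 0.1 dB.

50.5 dB SPL

Remove the background by subtracting linear intensities:
L_src = 10·log₁₀(10^(54.4/10) − 10^(52.1/10)) = 10·log₁₀(113200) = 50.5 dB SPL.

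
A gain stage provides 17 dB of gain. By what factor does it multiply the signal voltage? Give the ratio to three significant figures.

7.08

Voltage ratio = 10^(dB/20).
10^(17/20) = 10^(0.8500) = 7.08.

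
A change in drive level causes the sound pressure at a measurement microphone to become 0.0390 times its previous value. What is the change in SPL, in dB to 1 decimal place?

-28.2 dB

SPL change from a pressure ratio uses the 20·log₁₀ form:
20·log₁₀(0.0390) = -28.2 dB.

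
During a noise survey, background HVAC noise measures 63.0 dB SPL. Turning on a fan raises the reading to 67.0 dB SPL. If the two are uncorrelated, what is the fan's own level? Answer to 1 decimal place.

Remove the background by subtracting linear intensities:
L_src = 10·log₁₀(10^(67.0/10) − 10^(63.0/10)) = 10·log₁₀(3017000) = 64.8 dB SPL.

64.8 dB SPL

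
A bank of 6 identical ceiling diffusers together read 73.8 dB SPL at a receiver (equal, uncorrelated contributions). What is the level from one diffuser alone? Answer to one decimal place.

66.0 dB SPL

6 equal incoherent sources add 10·log₁₀(6) = 7.78 dB over one source.
L_one = 73.8 − 7.78 = 66.0 dB SPL.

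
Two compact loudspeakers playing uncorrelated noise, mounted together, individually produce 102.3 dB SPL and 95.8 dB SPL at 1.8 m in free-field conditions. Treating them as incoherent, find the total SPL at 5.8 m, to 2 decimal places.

93.01 dB SPL

Combined at 1.8 m: 10·log₁₀(10^(102.3/10)+10^(95.8/10)) = 103.177 dB SPL.
Then apply −20·log₁₀(5.8/1.8) = -10.163 dB → 93.01 dB SPL.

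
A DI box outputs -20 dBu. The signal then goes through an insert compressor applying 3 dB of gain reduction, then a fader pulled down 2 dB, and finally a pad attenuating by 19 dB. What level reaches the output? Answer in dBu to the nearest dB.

In dB, series stages simply add:
-20 − 3 − 2 − 19 = -44 dBu.

-44 dBu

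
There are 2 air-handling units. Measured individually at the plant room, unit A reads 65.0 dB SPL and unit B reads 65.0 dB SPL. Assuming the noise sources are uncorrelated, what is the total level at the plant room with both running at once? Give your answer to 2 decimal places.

Add the sources as powers (linear), then convert back to dB:
L_total = 10·log₁₀(10^(65.0/10) + 10^(65.0/10)) = 10·log₁₀(6325000) = 68.01 dB SPL.

68.01 dB SPL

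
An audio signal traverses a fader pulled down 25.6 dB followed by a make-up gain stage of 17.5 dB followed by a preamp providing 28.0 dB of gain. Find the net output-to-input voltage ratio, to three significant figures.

9.89

Net gain = (−25.6) + 17.5 + 28.0 = 19.9 dB.
Voltage ratio = 10^(19.9/20) = 9.89.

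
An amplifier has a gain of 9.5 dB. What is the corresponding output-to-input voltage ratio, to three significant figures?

Voltage ratio = 10^(dB/20).
10^(9.5/20) = 10^(0.4750) = 2.99.

2.99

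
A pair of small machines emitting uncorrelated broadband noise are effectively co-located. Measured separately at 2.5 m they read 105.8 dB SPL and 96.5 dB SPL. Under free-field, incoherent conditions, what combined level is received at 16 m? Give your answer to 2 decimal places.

90.16 dB SPL

Combined at 2.5 m: 10·log₁₀(10^(105.8/10)+10^(96.5/10)) = 106.282 dB SPL.
Then apply −20·log₁₀(16/2.5) = -16.124 dB → 90.16 dB SPL.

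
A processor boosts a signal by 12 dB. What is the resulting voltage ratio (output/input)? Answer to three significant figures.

3.98

Voltage ratio = 10^(dB/20).
10^(12/20) = 10^(0.6000) = 3.98.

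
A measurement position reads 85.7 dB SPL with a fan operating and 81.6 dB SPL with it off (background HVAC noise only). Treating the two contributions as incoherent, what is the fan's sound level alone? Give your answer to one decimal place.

Remove the background by subtracting linear intensities:
L_src = 10·log₁₀(10^(85.7/10) − 10^(81.6/10)) = 10·log₁₀(227000000) = 83.6 dB SPL.

83.6 dB SPL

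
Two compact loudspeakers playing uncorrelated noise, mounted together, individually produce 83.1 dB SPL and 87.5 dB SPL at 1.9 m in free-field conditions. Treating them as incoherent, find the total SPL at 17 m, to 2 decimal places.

69.81 dB SPL

Combined at 1.9 m: 10·log₁₀(10^(83.1/10)+10^(87.5/10)) = 88.845 dB SPL.
Then apply −20·log₁₀(17/1.9) = -19.034 dB → 69.81 dB SPL.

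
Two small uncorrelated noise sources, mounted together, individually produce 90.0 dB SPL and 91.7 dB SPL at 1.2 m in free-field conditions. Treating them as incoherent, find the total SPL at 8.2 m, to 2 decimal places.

Combined at 1.2 m: 10·log₁₀(10^(90.0/10)+10^(91.7/10)) = 93.943 dB SPL.
Then apply −20·log₁₀(8.2/1.2) = -16.693 dB → 77.25 dB SPL.

77.25 dB SPL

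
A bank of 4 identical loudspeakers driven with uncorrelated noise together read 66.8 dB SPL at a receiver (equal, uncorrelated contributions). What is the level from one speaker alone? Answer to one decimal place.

4 equal incoherent sources add 10·log₁₀(4) = 6.02 dB over one source.
L_one = 66.8 − 6.02 = 60.8 dB SPL.

60.8 dB SPL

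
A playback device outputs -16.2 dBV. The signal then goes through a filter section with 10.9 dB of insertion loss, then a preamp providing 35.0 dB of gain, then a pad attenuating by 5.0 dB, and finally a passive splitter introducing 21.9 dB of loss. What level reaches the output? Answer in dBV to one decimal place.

Cascaded gains and losses add directly in dB.
-16.2 − 10.9 + 35.0 − 5.0 − 21.9 = -19.0 dBV.

-19.0 dBV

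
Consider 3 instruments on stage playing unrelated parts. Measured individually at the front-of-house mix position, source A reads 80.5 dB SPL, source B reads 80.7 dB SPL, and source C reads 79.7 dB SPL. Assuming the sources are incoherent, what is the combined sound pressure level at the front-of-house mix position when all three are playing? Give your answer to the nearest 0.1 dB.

85.1 dB SPL

Add the sources as powers (linear), then convert back to dB:
L_total = 10·log₁₀(10^(80.5/10) + 10^(80.7/10) + 10^(79.7/10)) = 10·log₁₀(323000000) = 85.1 dB SPL.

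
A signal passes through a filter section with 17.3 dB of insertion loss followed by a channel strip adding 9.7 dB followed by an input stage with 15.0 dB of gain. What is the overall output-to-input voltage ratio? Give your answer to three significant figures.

2.34

Net gain = (−17.3) + 9.7 + 15.0 = 7.4 dB.
Voltage ratio = 10^(7.4/20) = 2.34.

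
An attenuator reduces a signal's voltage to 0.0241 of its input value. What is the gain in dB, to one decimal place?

-32.4 dB

Voltage is an amplitude quantity, so gain = 20·log₁₀(V_out/V_in).
20·log₁₀(0.0241) = -32.4 dB.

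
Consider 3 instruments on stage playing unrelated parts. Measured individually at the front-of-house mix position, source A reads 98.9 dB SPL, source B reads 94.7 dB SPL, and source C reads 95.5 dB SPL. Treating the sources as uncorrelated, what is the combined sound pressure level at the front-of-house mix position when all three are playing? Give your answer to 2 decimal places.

Add the sources as powers (linear), then convert back to dB:
L_total = 10·log₁₀(10^(98.9/10) + 10^(94.7/10) + 10^(95.5/10)) = 10·log₁₀(14262000000) = 101.54 dB SPL.

101.54 dB SPL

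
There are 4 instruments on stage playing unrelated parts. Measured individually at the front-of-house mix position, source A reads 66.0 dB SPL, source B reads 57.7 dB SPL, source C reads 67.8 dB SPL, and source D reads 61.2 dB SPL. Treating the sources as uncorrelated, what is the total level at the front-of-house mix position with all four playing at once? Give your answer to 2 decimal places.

Add the sources as powers (linear), then convert back to dB:
L_total = 10·log₁₀(10^(66.0/10) + 10^(57.7/10) + 10^(67.8/10) + 10^(61.2/10)) = 10·log₁₀(11910000) = 70.76 dB SPL.

70.76 dB SPL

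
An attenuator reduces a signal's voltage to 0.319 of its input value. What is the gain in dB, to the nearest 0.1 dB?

Voltage is an amplitude quantity, so gain = 20·log₁₀(V_out/V_in).
20·log₁₀(0.319) = -9.9 dB.

-9.9 dB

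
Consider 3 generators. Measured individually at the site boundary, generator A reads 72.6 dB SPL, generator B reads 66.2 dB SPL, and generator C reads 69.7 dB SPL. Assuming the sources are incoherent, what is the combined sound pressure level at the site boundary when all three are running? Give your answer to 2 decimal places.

75.01 dB SPL

Add the sources as powers (linear), then convert back to dB:
L_total = 10·log₁₀(10^(72.6/10) + 10^(66.2/10) + 10^(69.7/10)) = 10·log₁₀(31700000) = 75.01 dB SPL.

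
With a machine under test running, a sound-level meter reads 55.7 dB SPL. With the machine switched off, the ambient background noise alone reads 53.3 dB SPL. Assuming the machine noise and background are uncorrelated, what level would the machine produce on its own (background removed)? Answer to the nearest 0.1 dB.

52.0 dB SPL

Subtract intensities: L_src = 10·log₁₀(10^(L_total/10) − 10^(L_bg/10)).
L_src = 10·log₁₀(10^(55.7/10) − 10^(53.3/10)) = 10·log₁₀(157700) = 52.0 dB SPL.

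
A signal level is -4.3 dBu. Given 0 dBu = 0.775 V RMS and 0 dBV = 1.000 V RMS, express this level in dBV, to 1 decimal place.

The offset between the scales is 20·log₁₀(0.775/1.000) = −2.214 dB.
So dBV = -4.3 − 2.214 = -6.5 dBV.

-6.5 dBV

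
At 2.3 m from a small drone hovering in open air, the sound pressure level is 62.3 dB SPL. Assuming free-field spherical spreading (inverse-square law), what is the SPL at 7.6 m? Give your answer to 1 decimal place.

For a point source in a free field, ΔL = −20·log₁₀(d₂/d₁).
ΔL = −20·log₁₀(7.6/2.3) = -10.38 dB, so L₂ = 62.3 + (-10.38) = 51.9 dB SPL.

51.9 dB SPL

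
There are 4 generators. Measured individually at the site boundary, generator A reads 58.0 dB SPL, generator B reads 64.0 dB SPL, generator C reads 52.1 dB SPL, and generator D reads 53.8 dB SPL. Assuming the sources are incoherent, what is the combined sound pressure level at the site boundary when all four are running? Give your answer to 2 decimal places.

Uncorrelated sources add in intensity (power), not in dB.
L_total = 10·log₁₀(10^(58.0/10) + 10^(64.0/10) + 10^(52.1/10) + 10^(53.8/10)) = 10·log₁₀(3545000) = 65.50 dB SPL.

65.50 dB SPL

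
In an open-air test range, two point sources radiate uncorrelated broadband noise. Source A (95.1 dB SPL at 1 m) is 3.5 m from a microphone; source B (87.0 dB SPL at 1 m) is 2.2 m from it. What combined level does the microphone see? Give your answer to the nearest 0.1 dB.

85.7 dB SPL

At the listener: L_A = 95.1 − 20·log₁₀(3.5) = 84.22 dB; L_B = 87.0 − 20·log₁₀(2.2) = 80.15 dB.
Combined: 10·log₁₀(10^(84.22/10)+10^(80.15/10)) = 85.7 dB SPL.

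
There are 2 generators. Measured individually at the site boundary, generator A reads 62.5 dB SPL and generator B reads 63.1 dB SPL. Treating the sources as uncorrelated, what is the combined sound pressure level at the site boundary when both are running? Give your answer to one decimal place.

65.8 dB SPL

Uncorrelated sources add in intensity (power), not in dB.
L_total = 10·log₁₀(10^(62.5/10) + 10^(63.1/10)) = 10·log₁₀(3820000) = 65.8 dB SPL.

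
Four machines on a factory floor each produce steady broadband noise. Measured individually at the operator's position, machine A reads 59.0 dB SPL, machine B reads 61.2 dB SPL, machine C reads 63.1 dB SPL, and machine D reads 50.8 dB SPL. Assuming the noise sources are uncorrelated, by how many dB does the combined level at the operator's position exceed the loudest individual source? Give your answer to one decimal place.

3.2 dB

Uncorrelated sources add in intensity (power), not in dB.
L_total = 10·log₁₀(10^(59.0/10) + 10^(61.2/10) + 10^(63.1/10) + 10^(50.8/10)) = 66.31 dB SPL.
Excess over the loudest (63.1 dB): 66.31 − 63.1 = 3.2 dB.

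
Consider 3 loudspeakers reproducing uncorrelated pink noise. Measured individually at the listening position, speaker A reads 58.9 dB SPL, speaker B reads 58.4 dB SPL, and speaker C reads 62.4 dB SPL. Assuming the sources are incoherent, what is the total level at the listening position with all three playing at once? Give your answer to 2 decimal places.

65.06 dB SPL

Uncorrelated sources add in intensity (power), not in dB.
L_total = 10·log₁₀(10^(58.9/10) + 10^(58.4/10) + 10^(62.4/10)) = 10·log₁₀(3206000) = 65.06 dB SPL.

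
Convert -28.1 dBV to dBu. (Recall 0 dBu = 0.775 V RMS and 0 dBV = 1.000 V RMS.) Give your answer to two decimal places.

The offset between the scales is 20·log₁₀(0.775/1.000) = −2.214 dB.
So dBu = -28.1 + 2.214 = -25.89 dBu.

-25.89 dBu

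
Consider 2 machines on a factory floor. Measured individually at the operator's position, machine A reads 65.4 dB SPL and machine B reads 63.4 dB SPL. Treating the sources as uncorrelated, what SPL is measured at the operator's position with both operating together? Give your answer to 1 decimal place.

Add the sources as powers (linear), then convert back to dB:
L_total = 10·log₁₀(10^(65.4/10) + 10^(63.4/10)) = 10·log₁₀(5655000) = 67.5 dB SPL.

67.5 dB SPL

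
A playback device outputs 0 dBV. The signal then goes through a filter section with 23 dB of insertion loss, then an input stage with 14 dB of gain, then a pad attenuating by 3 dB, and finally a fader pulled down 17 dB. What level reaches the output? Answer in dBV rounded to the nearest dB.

-29 dBV

In dB, series stages simply add:
0 − 23 + 14 − 3 − 17 = -29 dBV.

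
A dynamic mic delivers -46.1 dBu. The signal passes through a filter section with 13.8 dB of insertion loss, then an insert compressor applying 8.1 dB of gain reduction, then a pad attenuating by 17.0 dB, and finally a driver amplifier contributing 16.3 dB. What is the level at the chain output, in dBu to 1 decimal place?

-68.7 dBu

Cascaded gains and losses add directly in dB.
-46.1 − 13.8 − 8.1 − 17.0 + 16.3 = -68.7 dBu.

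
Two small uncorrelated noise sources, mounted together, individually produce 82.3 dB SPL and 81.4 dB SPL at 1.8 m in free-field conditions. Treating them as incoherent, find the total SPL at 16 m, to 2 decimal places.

Combined at 1.8 m: 10·log₁₀(10^(82.3/10)+10^(81.4/10)) = 84.884 dB SPL.
Then apply −20·log₁₀(16/1.8) = -18.977 dB → 65.91 dB SPL.

65.91 dB SPL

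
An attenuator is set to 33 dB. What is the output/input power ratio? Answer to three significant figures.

0.000501

Power ratio = 10^(dB/10).
10^(-33/10) = 10^(-3.300) = 0.000501.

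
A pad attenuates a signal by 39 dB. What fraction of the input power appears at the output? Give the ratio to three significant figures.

0.000126

Power ratio = 10^(dB/10).
10^(-39/10) = 10^(-3.900) = 0.000126.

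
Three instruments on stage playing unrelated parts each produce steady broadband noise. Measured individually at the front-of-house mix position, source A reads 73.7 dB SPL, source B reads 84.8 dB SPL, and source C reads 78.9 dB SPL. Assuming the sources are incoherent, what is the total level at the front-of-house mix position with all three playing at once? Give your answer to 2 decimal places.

Incoherent sources sum as intensities:
L_total = 10·log₁₀(10^(73.7/10) + 10^(84.8/10) + 10^(78.9/10)) = 10·log₁₀(403100000) = 86.05 dB SPL.

86.05 dB SPL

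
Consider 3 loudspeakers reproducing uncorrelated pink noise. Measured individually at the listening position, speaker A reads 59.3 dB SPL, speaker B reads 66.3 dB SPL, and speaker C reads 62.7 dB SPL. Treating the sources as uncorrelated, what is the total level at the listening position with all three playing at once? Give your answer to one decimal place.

68.4 dB SPL

Uncorrelated sources add in intensity (power), not in dB.
L_total = 10·log₁₀(10^(59.3/10) + 10^(66.3/10) + 10^(62.7/10)) = 10·log₁₀(6979000) = 68.4 dB SPL.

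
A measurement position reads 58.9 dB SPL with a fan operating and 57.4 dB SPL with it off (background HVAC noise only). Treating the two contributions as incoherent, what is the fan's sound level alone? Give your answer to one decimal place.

Remove the background by subtracting linear intensities:
L_src = 10·log₁₀(10^(58.9/10) − 10^(57.4/10)) = 10·log₁₀(226700) = 53.6 dB SPL.

53.6 dB SPL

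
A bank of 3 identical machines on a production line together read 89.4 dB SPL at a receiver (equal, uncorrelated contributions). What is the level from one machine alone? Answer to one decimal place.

84.6 dB SPL

3 equal incoherent sources add 10·log₁₀(3) = 4.77 dB over one source.
L_one = 89.4 − 4.77 = 84.6 dB SPL.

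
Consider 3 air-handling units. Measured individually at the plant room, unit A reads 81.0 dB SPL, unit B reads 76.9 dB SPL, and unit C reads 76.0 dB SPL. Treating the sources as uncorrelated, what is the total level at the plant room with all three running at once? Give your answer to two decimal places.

83.32 dB SPL

Incoherent sources sum as intensities:
L_total = 10·log₁₀(10^(81.0/10) + 10^(76.9/10) + 10^(76.0/10)) = 10·log₁₀(214700000) = 83.32 dB SPL.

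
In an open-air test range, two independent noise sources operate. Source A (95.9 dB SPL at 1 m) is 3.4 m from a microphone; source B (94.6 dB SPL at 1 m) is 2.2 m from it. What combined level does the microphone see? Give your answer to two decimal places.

At the listener: L_A = 95.9 − 20·log₁₀(3.4) = 85.270 dB; L_B = 94.6 − 20·log₁₀(2.2) = 87.752 dB.
Combined: 10·log₁₀(10^(85.270/10)+10^(87.752/10)) = 89.70 dB SPL.

89.70 dB SPL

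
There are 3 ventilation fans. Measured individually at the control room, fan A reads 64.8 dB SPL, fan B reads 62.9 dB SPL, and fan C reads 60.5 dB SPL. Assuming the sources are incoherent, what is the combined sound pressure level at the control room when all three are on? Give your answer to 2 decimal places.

67.85 dB SPL

Add the sources as powers (linear), then convert back to dB:
L_total = 10·log₁₀(10^(64.8/10) + 10^(62.9/10) + 10^(60.5/10)) = 10·log₁₀(6092000) = 67.85 dB SPL.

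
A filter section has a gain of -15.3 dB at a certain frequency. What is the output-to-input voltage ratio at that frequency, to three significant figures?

0.172

Voltage ratio = 10^(dB/20).
10^(-15.3/20) = 10^(-0.7650) = 0.172.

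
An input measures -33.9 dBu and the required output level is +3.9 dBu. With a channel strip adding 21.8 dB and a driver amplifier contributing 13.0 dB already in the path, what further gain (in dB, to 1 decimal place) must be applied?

The required make-up gain is the shortfall in the dB sum.
G = +3.9 − (-33.9) − 21.8 − 13.0 = 3.0 dB.

3.0 dB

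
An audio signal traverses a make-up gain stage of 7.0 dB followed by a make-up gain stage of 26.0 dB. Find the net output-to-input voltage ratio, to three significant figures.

Net gain = 7.0 + 26.0 = 33.0 dB.
Voltage ratio = 10^(33.0/20) = 44.7.

44.7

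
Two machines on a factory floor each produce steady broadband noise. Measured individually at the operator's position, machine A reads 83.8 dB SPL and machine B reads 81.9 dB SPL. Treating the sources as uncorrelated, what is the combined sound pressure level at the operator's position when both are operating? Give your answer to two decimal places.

85.96 dB SPL

Incoherent sources sum as intensities:
L_total = 10·log₁₀(10^(83.8/10) + 10^(81.9/10)) = 10·log₁₀(394800000) = 85.96 dB SPL.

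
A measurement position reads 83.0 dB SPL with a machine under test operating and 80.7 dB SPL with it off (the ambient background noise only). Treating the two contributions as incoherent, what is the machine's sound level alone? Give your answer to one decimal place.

79.1 dB SPL

Background correction is a power subtraction:
L_src = 10·log₁₀(10^(83.0/10) − 10^(80.7/10)) = 10·log₁₀(82040000) = 79.1 dB SPL.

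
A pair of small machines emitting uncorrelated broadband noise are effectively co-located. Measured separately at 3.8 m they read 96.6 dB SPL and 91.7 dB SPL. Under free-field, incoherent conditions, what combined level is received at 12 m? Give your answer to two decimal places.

Combined at 3.8 m: 10·log₁₀(10^(96.6/10)+10^(91.7/10)) = 97.818 dB SPL.
Then apply −20·log₁₀(12/3.8) = -9.988 dB → 87.83 dB SPL.

87.83 dB SPL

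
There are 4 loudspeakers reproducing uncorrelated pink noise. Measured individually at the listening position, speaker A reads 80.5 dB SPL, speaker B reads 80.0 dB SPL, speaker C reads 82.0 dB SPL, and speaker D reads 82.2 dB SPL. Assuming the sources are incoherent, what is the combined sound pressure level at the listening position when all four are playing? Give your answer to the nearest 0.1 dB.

87.3 dB SPL

Incoherent sources sum as intensities:
L_total = 10·log₁₀(10^(80.5/10) + 10^(80.0/10) + 10^(82.0/10) + 10^(82.2/10)) = 10·log₁₀(536600000) = 87.3 dB SPL.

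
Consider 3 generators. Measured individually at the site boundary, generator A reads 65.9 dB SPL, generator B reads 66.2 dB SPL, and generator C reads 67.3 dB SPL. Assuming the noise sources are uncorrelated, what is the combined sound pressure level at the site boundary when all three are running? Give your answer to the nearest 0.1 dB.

Add the sources as powers (linear), then convert back to dB:
L_total = 10·log₁₀(10^(65.9/10) + 10^(66.2/10) + 10^(67.3/10)) = 10·log₁₀(13430000) = 71.3 dB SPL.

71.3 dB SPL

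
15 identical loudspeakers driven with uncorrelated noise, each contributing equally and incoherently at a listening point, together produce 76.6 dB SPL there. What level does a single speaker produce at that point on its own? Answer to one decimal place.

64.8 dB SPL

15 equal incoherent sources add 10·log₁₀(15) = 11.76 dB over one source.
L_one = 76.6 − 11.76 = 64.8 dB SPL.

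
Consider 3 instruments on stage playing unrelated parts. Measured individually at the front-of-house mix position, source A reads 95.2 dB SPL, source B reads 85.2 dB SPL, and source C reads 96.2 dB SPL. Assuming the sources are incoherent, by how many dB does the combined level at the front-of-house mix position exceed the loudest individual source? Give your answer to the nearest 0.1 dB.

Add the sources as powers (linear), then convert back to dB:
L_total = 10·log₁₀(10^(95.2/10) + 10^(85.2/10) + 10^(96.2/10)) = 98.93 dB SPL.
Excess over the loudest (96.2 dB): 98.93 − 96.2 = 2.7 dB.

2.7 dB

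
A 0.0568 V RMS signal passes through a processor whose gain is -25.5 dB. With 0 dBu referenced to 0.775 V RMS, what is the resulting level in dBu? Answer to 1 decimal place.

-48.2 dBu

Input level: 20·log₁₀(0.0568/0.775) = -22.70 dBu.
Output: -22.70 − 25.5 = -48.2 dBu.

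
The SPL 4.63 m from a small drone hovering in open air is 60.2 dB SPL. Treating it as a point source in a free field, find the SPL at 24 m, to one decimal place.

45.9 dB SPL

For a point source in a free field, ΔL = −20·log₁₀(d₂/d₁).
ΔL = −20·log₁₀(24/4.63) = -14.29 dB, so L₂ = 60.2 + (-14.29) = 45.9 dB SPL.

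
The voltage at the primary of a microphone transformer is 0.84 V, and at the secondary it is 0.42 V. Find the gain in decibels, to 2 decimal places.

-6.02 dB

For a voltage ratio, dB = 20·log₁₀(V₂/V₁).
20·log₁₀(0.42/0.84) = 20·log₁₀(0.5000) = -6.02 dB.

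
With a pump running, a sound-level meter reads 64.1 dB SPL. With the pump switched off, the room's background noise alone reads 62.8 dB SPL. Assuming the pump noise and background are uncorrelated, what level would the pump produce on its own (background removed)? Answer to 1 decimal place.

58.2 dB SPL

Background correction is a power subtraction:
L_src = 10·log₁₀(10^(64.1/10) − 10^(62.8/10)) = 10·log₁₀(664900) = 58.2 dB SPL.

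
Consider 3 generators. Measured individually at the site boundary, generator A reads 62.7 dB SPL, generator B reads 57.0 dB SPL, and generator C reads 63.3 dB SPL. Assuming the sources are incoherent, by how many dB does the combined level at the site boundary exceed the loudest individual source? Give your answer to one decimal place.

Uncorrelated sources add in intensity (power), not in dB.
L_total = 10·log₁₀(10^(62.7/10) + 10^(57.0/10) + 10^(63.3/10)) = 66.53 dB SPL.
Excess over the loudest (63.3 dB): 66.53 − 63.3 = 3.2 dB.

3.2 dB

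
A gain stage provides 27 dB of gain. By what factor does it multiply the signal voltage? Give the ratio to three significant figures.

Voltage ratio = 10^(dB/20).
10^(27/20) = 10^(1.350) = 22.4.

22.4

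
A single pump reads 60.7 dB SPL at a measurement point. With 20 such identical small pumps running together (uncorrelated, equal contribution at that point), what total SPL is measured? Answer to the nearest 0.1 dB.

20 equal incoherent sources raise the level by 10·log₁₀(20) = 13.01 dB.
L_total = 60.7 + 13.01 = 73.7 dB SPL.

73.7 dB SPL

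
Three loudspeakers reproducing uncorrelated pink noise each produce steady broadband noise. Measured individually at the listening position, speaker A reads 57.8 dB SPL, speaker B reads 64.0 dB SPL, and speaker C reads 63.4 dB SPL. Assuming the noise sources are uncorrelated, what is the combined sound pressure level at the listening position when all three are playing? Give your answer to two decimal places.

67.24 dB SPL

Incoherent sources sum as intensities:
L_total = 10·log₁₀(10^(57.8/10) + 10^(64.0/10) + 10^(63.4/10)) = 10·log₁₀(5302000) = 67.24 dB SPL.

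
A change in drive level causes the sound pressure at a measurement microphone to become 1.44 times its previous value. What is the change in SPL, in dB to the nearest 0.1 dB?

3.2 dB

SPL change from a pressure ratio uses the 20·log₁₀ form:
20·log₁₀(1.44) = 3.2 dB.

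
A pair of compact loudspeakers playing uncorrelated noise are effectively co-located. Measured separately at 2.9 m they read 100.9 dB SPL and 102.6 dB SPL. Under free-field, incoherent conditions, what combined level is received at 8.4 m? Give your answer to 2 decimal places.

Combined at 2.9 m: 10·log₁₀(10^(100.9/10)+10^(102.6/10)) = 104.843 dB SPL.
Then apply −20·log₁₀(8.4/2.9) = -9.238 dB → 95.61 dB SPL.

95.61 dB SPL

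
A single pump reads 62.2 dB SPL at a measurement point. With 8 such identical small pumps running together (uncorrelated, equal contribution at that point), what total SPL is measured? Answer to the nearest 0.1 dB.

8 equal incoherent sources raise the level by 10·log₁₀(8) = 9.03 dB.
L_total = 62.2 + 9.03 = 71.2 dB SPL.

71.2 dB SPL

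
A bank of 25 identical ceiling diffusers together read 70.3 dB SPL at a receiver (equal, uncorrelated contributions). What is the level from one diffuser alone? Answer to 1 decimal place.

25 equal incoherent sources add 10·log₁₀(25) = 13.98 dB over one source.
L_one = 70.3 − 13.98 = 56.3 dB SPL.

56.3 dB SPL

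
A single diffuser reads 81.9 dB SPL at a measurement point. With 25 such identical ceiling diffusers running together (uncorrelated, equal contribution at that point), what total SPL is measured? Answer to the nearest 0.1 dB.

25 equal incoherent sources raise the level by 10·log₁₀(25) = 13.98 dB.
L_total = 81.9 + 13.98 = 95.9 dB SPL.

95.9 dB SPL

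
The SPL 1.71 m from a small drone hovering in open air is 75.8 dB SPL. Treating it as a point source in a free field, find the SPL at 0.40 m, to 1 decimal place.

88.4 dB SPL

For a point source in a free field, ΔL = −20·log₁₀(d₂/d₁).
ΔL = −20·log₁₀(0.40/1.71) = 12.62 dB, so L₂ = 75.8 + (12.62) = 88.4 dB SPL.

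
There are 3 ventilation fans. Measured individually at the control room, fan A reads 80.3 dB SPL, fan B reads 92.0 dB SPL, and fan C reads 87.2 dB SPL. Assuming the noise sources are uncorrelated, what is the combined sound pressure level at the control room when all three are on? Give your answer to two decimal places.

93.46 dB SPL

Uncorrelated sources add in intensity (power), not in dB.
L_total = 10·log₁₀(10^(80.3/10) + 10^(92.0/10) + 10^(87.2/10)) = 10·log₁₀(2217000000) = 93.46 dB SPL.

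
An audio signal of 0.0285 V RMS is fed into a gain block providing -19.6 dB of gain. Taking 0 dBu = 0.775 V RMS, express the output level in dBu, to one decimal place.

Input level: 20·log₁₀(0.0285/0.775) = -28.69 dBu.
Output: -28.69 − 19.6 = -48.3 dBu.

-48.3 dBu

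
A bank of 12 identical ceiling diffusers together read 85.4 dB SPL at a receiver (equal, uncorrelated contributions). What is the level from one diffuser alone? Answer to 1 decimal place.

74.6 dB SPL

12 equal incoherent sources add 10·log₁₀(12) = 10.79 dB over one source.
L_one = 85.4 − 10.79 = 74.6 dB SPL.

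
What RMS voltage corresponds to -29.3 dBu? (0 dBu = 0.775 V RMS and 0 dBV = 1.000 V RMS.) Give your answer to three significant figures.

0.0266 V

V = 0.775 V × 10^(-29.3/20).
= 0.775 × 0.03428 = 0.0266 V.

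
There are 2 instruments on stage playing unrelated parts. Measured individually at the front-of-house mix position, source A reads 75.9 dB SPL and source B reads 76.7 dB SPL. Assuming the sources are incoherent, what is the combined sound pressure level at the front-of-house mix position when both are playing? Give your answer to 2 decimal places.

79.33 dB SPL

Incoherent sources sum as intensities:
L_total = 10·log₁₀(10^(75.9/10) + 10^(76.7/10)) = 10·log₁₀(85680000) = 79.33 dB SPL.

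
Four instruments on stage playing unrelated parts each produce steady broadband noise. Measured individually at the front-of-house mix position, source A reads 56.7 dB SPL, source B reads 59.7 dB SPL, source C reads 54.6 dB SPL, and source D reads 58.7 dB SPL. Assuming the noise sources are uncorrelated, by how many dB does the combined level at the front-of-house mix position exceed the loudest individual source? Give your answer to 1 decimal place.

Add the sources as powers (linear), then convert back to dB:
L_total = 10·log₁₀(10^(56.7/10) + 10^(59.7/10) + 10^(54.6/10) + 10^(58.7/10)) = 63.86 dB SPL.
Excess over the loudest (59.7 dB): 63.86 − 59.7 = 4.2 dB.

4.2 dB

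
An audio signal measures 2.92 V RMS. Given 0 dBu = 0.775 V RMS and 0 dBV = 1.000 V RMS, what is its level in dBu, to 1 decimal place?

+11.5 dBu

dBu = 20·log₁₀(V / 0.775 V).
20·log₁₀(2.92/0.775) = +11.5 dBu.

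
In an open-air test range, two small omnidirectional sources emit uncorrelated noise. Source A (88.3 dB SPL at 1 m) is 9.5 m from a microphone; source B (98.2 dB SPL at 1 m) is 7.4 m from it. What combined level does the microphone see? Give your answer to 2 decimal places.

81.08 dB SPL

At the listener: L_A = 88.3 − 20·log₁₀(9.5) = 68.746 dB; L_B = 98.2 − 20·log₁₀(7.4) = 80.815 dB.
Combined: 10·log₁₀(10^(68.746/10)+10^(80.815/10)) = 81.08 dB SPL.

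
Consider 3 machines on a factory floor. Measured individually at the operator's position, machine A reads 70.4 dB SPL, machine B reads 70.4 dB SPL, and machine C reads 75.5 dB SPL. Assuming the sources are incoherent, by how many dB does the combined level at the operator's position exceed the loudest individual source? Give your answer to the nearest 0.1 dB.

Incoherent sources sum as intensities:
L_total = 10·log₁₀(10^(70.4/10) + 10^(70.4/10) + 10^(75.5/10)) = 77.59 dB SPL.
Excess over the loudest (75.5 dB): 77.59 − 75.5 = 2.1 dB.

2.1 dB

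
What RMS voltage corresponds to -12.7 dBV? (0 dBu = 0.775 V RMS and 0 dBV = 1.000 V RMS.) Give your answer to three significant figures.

0.232 V

V = 1.000 V × 10^(-12.7/20).
= 1.000 × 0.2317 = 0.232 V.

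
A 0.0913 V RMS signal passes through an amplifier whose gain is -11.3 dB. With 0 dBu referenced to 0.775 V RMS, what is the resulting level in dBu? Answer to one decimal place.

Input level: 20·log₁₀(0.0913/0.775) = -18.58 dBu.
Output: -18.58 − 11.3 = -29.9 dBu.

-29.9 dBu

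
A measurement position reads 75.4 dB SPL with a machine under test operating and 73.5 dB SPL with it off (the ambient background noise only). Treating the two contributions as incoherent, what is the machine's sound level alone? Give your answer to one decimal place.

Remove the background by subtracting linear intensities:
L_src = 10·log₁₀(10^(75.4/10) − 10^(73.5/10)) = 10·log₁₀(12290000) = 70.9 dB SPL.

70.9 dB SPL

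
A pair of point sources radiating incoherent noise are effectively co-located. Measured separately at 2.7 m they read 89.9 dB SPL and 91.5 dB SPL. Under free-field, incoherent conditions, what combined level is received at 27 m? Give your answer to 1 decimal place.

73.8 dB SPL

Combined at 2.7 m: 10·log₁₀(10^(89.9/10)+10^(91.5/10)) = 93.78 dB SPL.
Then apply −20·log₁₀(27/2.7) = -20.00 dB → 73.8 dB SPL.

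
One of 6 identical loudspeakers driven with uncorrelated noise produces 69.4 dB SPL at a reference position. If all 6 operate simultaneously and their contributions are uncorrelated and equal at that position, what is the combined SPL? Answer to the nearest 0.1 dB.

77.2 dB SPL

6 equal incoherent sources raise the level by 10·log₁₀(6) = 7.78 dB.
L_total = 69.4 + 7.78 = 77.2 dB SPL.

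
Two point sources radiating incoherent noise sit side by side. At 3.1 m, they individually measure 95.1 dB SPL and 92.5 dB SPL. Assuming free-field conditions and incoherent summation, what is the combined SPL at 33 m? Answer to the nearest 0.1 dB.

Combined at 3.1 m: 10·log₁₀(10^(95.1/10)+10^(92.5/10)) = 97.00 dB SPL.
Then apply −20·log₁₀(33/3.1) = -20.54 dB → 76.5 dB SPL.

76.5 dB SPL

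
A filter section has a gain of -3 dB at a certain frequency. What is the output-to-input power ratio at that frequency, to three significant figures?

Power ratio = 10^(dB/10).
10^(-3/10) = 10^(-0.3000) = 0.501.

0.501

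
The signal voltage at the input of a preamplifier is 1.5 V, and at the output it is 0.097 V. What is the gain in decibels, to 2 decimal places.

-23.79 dB

Voltage is an amplitude quantity, so gain = 20·log₁₀(V_out/V_in).
20·log₁₀(0.097/1.5) = 20·log₁₀(0.06467) = -23.79 dB.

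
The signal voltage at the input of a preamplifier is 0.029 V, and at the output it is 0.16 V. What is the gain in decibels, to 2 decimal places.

14.83 dB

Voltage is an amplitude quantity, so gain = 20·log₁₀(V_out/V_in).
20·log₁₀(0.16/0.029) = 20·log₁₀(5.517) = 14.83 dB.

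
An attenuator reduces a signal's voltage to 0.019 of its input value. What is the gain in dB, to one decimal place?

Voltage is an amplitude quantity, so gain = 20·log₁₀(V_out/V_in).
20·log₁₀(0.019) = -34.4 dB.

-34.4 dB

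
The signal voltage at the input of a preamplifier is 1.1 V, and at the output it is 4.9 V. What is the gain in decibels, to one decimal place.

13.0 dB

Voltage ratio → dB uses the 20·log₁₀ form:
20·log₁₀(4.9/1.1) = 20·log₁₀(4.455) = 13.0 dB.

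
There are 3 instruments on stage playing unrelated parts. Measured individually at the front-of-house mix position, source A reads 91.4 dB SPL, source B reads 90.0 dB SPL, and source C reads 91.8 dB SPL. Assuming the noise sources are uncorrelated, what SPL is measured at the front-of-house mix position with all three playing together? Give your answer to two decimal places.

95.90 dB SPL

Uncorrelated sources add in intensity (power), not in dB.
L_total = 10·log₁₀(10^(91.4/10) + 10^(90.0/10) + 10^(91.8/10)) = 10·log₁₀(3894000000) = 95.90 dB SPL.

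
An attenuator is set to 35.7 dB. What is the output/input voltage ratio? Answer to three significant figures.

0.0164

Voltage ratio = 10^(dB/20).
10^(-35.7/20) = 10^(-1.785) = 0.0164.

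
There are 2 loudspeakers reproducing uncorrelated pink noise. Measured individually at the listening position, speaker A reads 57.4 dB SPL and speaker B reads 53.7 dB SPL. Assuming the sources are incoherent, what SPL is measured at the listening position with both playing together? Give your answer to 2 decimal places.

58.94 dB SPL

Add the sources as powers (linear), then convert back to dB:
L_total = 10·log₁₀(10^(57.4/10) + 10^(53.7/10)) = 10·log₁₀(784000) = 58.94 dB SPL.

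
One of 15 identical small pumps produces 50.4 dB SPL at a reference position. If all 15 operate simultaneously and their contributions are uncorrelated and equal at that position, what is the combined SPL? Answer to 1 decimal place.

62.2 dB SPL

15 equal incoherent sources raise the level by 10·log₁₀(15) = 11.76 dB.
L_total = 50.4 + 11.76 = 62.2 dB SPL.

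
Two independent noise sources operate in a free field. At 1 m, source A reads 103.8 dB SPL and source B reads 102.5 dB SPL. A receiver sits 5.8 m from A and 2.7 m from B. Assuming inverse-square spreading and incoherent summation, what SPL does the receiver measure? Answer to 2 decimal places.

At the listener: L_A = 103.8 − 20·log₁₀(5.8) = 88.531 dB; L_B = 102.5 − 20·log₁₀(2.7) = 93.873 dB.
Combined: 10·log₁₀(10^(88.531/10)+10^(93.873/10)) = 94.99 dB SPL.

94.99 dB SPL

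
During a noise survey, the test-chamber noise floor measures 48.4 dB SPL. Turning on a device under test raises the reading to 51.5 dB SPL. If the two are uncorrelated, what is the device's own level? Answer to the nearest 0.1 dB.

48.6 dB SPL

Remove the background by subtracting linear intensities:
L_src = 10·log₁₀(10^(51.5/10) − 10^(48.4/10)) = 10·log₁₀(72070) = 48.6 dB SPL.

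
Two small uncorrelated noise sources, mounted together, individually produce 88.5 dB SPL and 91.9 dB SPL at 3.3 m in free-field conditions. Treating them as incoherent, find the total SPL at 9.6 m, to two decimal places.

84.26 dB SPL

Combined at 3.3 m: 10·log₁₀(10^(88.5/10)+10^(91.9/10)) = 93.535 dB SPL.
Then apply −20·log₁₀(9.6/3.3) = -9.275 dB → 84.26 dB SPL.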